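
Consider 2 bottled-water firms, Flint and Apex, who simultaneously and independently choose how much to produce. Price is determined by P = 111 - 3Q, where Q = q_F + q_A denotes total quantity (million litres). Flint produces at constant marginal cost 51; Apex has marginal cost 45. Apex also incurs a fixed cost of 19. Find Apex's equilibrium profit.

173

Flint's profit: π_F = (111 - 3Q)q_F - (51q_F). Setting ∂π_F/∂q_F = 0: 60 - 6q_F - 3(q_A) = 0.
Apex's profit: π_A = (111 - 3Q)q_A - (45q_A). Setting ∂π_A/∂q_A = 0: 66 - 6q_A - 3(q_F) = 0.
Best responses: q_F = (60 - 3q_A)/6, q_A = (66 - 3q_F)/6.
Solving the pair: q_F = 6, q_A = 8.
Price P = 111 - 3·14 = 69.
Apex's profit: (69 - 45)·8 - 19 = 173.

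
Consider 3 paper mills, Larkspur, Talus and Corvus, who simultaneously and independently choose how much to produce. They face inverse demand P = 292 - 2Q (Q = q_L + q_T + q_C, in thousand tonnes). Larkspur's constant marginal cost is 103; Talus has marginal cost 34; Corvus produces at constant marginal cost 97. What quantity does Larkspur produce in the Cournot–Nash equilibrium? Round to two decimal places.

14.25

Larkspur's profit: π_L = (292 - 2Q)q_L - (103q_L). Setting ∂π_L/∂q_L = 0: 189 - 4q_L - 2(q_T + q_C) = 0.
Talus's profit: π_T = (292 - 2Q)q_T - (34q_T). Setting ∂π_T/∂q_T = 0: 258 - 4q_T - 2(q_L + q_C) = 0.
Corvus's profit: π_C = (292 - 2Q)q_C - (97q_C). Setting ∂π_C/∂q_C = 0: 195 - 4q_C - 2(q_L + q_T) = 0.
Summing all 3 equations gives 642 − 8Q = 0, hence Q = 321/4.
Back-substituting: q_L = (189 − 321/2)/2 = 57/4, q_T = (258 − 321/2)/2 = 195/4, q_C = (195 − 321/2)/2 = 69/4.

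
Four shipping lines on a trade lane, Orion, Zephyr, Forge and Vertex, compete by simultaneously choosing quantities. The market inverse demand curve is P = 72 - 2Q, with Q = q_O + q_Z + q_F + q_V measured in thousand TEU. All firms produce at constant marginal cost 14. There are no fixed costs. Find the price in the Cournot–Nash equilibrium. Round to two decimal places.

A representative firm's profit is π_i = q_i(72 - 2Q) - 14q_i.
First-order condition (treating rivals' output as given): 58 - 4q_i - 2·Σ_{j≠i} q_j = 0.
By symmetry each firm produces the same amount; substituting Σ_{j≠i} q_j = 3q_i yields q_i = 58/10 = 29/5.
Total output Q = 116/5, so price P = 72 - 2·(116/5) = 128/5.

25.60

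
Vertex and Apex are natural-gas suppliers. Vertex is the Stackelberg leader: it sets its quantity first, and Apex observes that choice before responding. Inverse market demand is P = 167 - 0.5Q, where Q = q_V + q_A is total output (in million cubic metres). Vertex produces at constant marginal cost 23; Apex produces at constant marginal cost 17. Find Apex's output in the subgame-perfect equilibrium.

81

The follower Apex best-responds to any q_V: π_A = (167 - 0.5Q)q_A - 17q_A.
Follower FOC: 150 - (1/2)q_V - q_A = 0, so q_A(q_V) = (150 - (1/2)q_V).
The leader anticipates this reaction. Substituting into P = 167 - 0.5Q gives P = 92 - (1/4)q_V, so π_V = (92 - (1/4)q_V)q_V - 23q_V.
Maximising: ∂π_V/∂q_V = 69 - (1/2)q_V = 0, giving q_V = 138.
Then q_A = (150 - (1/2)·138) = 81.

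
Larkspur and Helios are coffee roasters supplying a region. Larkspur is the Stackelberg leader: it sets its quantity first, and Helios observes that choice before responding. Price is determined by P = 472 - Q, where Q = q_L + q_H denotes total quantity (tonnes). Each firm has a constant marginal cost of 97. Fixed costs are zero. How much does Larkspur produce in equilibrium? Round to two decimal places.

The follower Helios best-responds to any q_L: π_H = (472 - Q)q_H - 97q_H.
Setting the follower's marginal profit to zero, 375 - q_L - 2q_H = 0, i.e. q_H = (375 - q_L)/2.
Larkspur substitutes q_H(q_L) into its own profit: π_L = q_L(472 - q_L - (375 - q_L)/2) - 97q_L = (569/2 - (1/2)q_L)q_L - 97q_L.
Maximising: ∂π_L/∂q_L = 375/2 - q_L = 0, giving q_L = 375/2.
Then q_H = (375 - 375/2)/2 = 375/4.

187.50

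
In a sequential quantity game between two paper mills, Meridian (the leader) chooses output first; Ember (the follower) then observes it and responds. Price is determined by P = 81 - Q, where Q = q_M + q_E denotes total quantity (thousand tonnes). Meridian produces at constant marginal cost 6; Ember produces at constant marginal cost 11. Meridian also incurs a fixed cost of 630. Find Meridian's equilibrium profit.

Solve by backward induction. Given q_M, the follower Ember maximises π_E = (81 - q_M - q_E)q_E - 11q_E.
∂π_E/∂q_E = 70 - q_M - 2q_E = 0 gives the reaction function q_E = (70 - q_M)/2.
The leader anticipates this reaction. Substituting into P = 81 - Q gives P = 46 - (1/2)q_M, so π_M = (46 - (1/2)q_M)q_M - 6q_M.
The leader's first-order condition 40 - q_M = 0 yields q_M = 40.
Then q_E = (70 - 40)/2 = 15.
Price P = 81 - 55 = 26.
Meridian's profit: (26 - 6)·40 - 630 = 170.

170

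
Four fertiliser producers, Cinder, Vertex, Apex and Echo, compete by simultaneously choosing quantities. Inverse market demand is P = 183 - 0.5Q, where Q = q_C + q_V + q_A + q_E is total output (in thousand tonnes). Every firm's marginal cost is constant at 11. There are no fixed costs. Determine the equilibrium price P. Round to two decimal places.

A representative firm's profit is π_i = q_i(183 - 0.5Q) - 11q_i.
Setting ∂π_i/∂q_i = 0 with rivals' quantities fixed: 172 - q_i - (1/2)·Σ_{j≠i} q_j = 0.
By symmetry each firm produces the same amount; substituting Σ_{j≠i} q_j = 3q_i yields q_i = 172/(5/2) = 344/5.
Total output Q = 1376/5, so price P = 183 - (1/2)·(1376/5) = 227/5.

45.40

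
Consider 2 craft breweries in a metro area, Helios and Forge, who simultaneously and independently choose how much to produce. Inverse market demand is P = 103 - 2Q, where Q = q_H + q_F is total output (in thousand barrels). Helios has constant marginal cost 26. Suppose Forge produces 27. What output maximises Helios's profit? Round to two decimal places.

5.75

With the rival's output fixed at 27, Helios's profit is π_H = (103 - 2·27 - 2q_H)q_H - (26q_H) = (49 - 2q_H)q_H - (26q_H).
∂π_H/∂q_H = 23 - 4q_H = 0, so q_H = 23/4.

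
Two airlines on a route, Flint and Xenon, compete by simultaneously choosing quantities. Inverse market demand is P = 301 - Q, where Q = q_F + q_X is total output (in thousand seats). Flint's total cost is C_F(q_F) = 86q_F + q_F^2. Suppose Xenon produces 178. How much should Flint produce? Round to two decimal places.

With the rival's output fixed at 178, Flint's profit is π_F = (301 - 178 - q_F)q_F - (86q_F + q_F²) = (123 - q_F)q_F - (86q_F + q_F²).
∂π_F/∂q_F = 37 - 4q_F = 0, so q_F = 37/4.

9.25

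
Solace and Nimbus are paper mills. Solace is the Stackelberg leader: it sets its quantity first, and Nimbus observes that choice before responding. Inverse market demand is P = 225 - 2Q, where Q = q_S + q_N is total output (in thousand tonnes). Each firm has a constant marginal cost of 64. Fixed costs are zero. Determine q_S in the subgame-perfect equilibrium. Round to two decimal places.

The follower Nimbus best-responds to any q_S: π_N = (225 - 2Q)q_N - 64q_N.
Follower FOC: 161 - 2q_S - 4q_N = 0, so q_N(q_S) = (161 - 2q_S)/4.
Solace substitutes q_N(q_S) into its own profit: π_S = q_S(225 - 2q_S - (161 - 2q_S)/2) - 64q_S = (289/2 - q_S)q_S - 64q_S.
Maximising: ∂π_S/∂q_S = 161/2 - 2q_S = 0, giving q_S = 161/4.
Then q_N = (161 - 2·(161/4))/4 = 161/8.

40.25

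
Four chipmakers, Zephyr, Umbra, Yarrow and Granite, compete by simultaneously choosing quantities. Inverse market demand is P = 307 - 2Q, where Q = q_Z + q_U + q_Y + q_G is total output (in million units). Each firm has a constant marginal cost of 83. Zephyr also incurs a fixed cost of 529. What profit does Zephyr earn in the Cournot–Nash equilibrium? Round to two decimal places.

A representative firm's profit is π_i = q_i(307 - 2Q) - 83q_i.
Setting ∂π_i/∂q_i = 0 with rivals' quantities fixed: 224 - 4q_i - 2·Σ_{j≠i} q_j = 0.
With identical firms every q_j equals q_i, so Σ_{j≠i} q_j = 3q_i and 224 = 10q_i, giving q_i = 112/5.
Price P = 307 - 2·(448/5) = 639/5.
Zephyr's profit: (639/5 - 83)·(112/5) - 529 = 474.5200.

474.52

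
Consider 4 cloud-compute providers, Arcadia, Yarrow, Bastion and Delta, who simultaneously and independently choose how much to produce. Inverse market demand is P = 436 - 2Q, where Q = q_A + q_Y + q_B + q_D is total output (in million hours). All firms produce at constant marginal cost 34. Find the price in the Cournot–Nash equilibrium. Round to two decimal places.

114.40

Each firm earns π_i = (436 - 2Q)q_i - 34q_i.
First-order condition (treating rivals' output as given): 402 - 4q_i - 2·Σ_{j≠i} q_j = 0.
By symmetry each firm produces the same amount; substituting Σ_{j≠i} q_j = 3q_i yields q_i = 402/10 = 201/5.
Total output Q = 804/5, so price P = 436 - 2·(804/5) = 572/5.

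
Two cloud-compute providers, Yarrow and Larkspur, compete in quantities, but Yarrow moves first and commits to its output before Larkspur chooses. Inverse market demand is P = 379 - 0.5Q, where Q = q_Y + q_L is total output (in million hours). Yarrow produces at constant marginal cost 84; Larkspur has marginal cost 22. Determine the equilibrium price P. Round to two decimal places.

The follower Larkspur best-responds to any q_Y: π_L = (379 - 0.5Q)q_L - 22q_L.
Follower FOC: 357 - (1/2)q_Y - q_L = 0, so q_L(q_Y) = (357 - (1/2)q_Y).
Yarrow substitutes q_L(q_Y) into its own profit: π_Y = q_Y(379 - (1/2)q_Y - (357 - (1/2)q_Y)/2) - 84q_Y = (401/2 - (1/4)q_Y)q_Y - 84q_Y.
The leader's first-order condition 233/2 - (1/2)q_Y = 0 yields q_Y = 233.
Then q_L = (357 - (1/2)·233) = 481/2.
Total output Q = 947/2, so price P = 379 - (1/2)·(947/2) = 569/4.

142.25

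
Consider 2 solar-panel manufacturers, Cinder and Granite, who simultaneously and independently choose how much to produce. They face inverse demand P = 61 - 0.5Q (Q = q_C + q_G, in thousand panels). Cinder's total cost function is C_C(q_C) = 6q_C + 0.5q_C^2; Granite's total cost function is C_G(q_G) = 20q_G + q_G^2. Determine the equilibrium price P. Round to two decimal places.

Cinder's profit: π_C = (61 - 0.5Q)q_C - (6q_C + (1/2)q_C²). Setting ∂π_C/∂q_C = 0: 55 - 2q_C - (1/2)(q_G) = 0.
Granite's first-order condition: 41 - 3q_G - (1/2)(q_C) = 0.
Rearranging gives the reaction functions q_C = (55 - (1/2)q_G)/2 and q_G = (41 - (1/2)q_C)/3.
Solving the pair: q_C = 578/23, q_G = 218/23.
Total output Q = 796/23, so price P = 61 - (1/2)·(796/23) = 1005/23.

43.70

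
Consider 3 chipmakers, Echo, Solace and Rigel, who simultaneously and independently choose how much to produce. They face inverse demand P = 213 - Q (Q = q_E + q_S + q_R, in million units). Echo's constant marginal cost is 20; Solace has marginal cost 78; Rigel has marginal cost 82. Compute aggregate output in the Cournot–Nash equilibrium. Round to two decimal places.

Echo's profit: π_E = (213 - Q)q_E - (20q_E). Setting ∂π_E/∂q_E = 0: 193 - 2q_E - (q_S + q_R) = 0.
Solace's profit: π_S = (213 - Q)q_S - (78q_S). Setting ∂π_S/∂q_S = 0: 135 - 2q_S - (q_E + q_R) = 0.
Rigel's first-order condition: 131 - 2q_R - (q_E + q_S) = 0.
Adding the 3 conditions: 459 − 2Q − 2Q = 0, i.e. Q = 459/4.
Back-substituting: q_E = (193 − 459/4) = 313/4, q_S = (135 − 459/4) = 81/4, q_R = (131 − 459/4) = 65/4.
Total output Q = 313/4 + 81/4 + 65/4 = 459/4.

114.75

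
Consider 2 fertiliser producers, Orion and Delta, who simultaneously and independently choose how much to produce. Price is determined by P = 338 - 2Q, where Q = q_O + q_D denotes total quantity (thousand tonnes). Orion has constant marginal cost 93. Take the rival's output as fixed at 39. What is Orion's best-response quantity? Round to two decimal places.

41.75

With the rival's output fixed at 39, Orion's profit is π_O = (338 - 2·39 - 2q_O)q_O - (93q_O) = (260 - 2q_O)q_O - (93q_O).
∂π_O/∂q_O = 167 - 4q_O = 0, so q_O = 167/4.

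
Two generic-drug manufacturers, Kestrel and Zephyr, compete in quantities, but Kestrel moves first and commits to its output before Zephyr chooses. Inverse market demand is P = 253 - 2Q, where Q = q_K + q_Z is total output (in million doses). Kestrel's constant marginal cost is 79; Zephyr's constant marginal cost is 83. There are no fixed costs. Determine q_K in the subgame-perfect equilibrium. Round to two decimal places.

44.50

The follower Zephyr best-responds to any q_K: π_Z = (253 - 2Q)q_Z - 83q_Z.
Follower FOC: 170 - 2q_K - 4q_Z = 0, so q_Z(q_K) = (170 - 2q_K)/4.
Kestrel substitutes q_Z(q_K) into its own profit: π_K = q_K(253 - 2q_K - (170 - 2q_K)/2) - 79q_K = (168 - q_K)q_K - 79q_K.
The leader's first-order condition 89 - 2q_K = 0 yields q_K = 89/2.
Then q_Z = (170 - 2·(89/2))/4 = 81/4.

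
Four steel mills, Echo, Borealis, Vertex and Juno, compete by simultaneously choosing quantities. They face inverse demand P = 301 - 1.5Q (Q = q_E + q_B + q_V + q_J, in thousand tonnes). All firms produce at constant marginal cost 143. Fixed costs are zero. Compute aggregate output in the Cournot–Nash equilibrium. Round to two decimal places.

84.27

A representative firm's profit is π_i = q_i(301 - 1.5Q) - 143q_i.
Setting ∂π_i/∂q_i = 0 with rivals' quantities fixed: 158 - 3q_i - (3/2)·Σ_{j≠i} q_j = 0.
By symmetry each firm produces the same amount; substituting Σ_{j≠i} q_j = 3q_i yields q_i = 158/(15/2) = 316/15.
Total output Q = 316/15 + 316/15 + 316/15 + 316/15 = 1264/15.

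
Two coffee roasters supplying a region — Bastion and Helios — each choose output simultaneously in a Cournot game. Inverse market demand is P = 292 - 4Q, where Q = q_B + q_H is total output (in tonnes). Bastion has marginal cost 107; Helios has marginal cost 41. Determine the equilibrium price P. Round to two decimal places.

146.67

Bastion's profit: π_B = (292 - 4Q)q_B - (107q_B). Setting ∂π_B/∂q_B = 0: 185 - 8q_B - 4(q_H) = 0.
Helios's first-order condition: 251 - 8q_H - 4(q_B) = 0.
Rearranging gives the reaction functions q_B = (185 - 4q_H)/8 and q_H = (251 - 4q_B)/8.
Solving the pair: q_B = 119/12, q_H = 317/12.
Total output Q = 109/3, so price P = 292 - 4·(109/3) = 440/3.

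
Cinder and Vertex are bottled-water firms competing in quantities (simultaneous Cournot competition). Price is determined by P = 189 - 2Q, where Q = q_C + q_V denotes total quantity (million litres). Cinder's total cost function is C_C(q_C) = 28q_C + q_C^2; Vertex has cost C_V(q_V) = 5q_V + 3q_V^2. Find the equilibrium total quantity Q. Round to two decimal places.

Cinder's profit: π_C = (189 - 2Q)q_C - (28q_C + q_C²). Setting ∂π_C/∂q_C = 0: 161 - 6q_C - 2(q_V) = 0.
Vertex's first-order condition: 184 - 10q_V - 2(q_C) = 0.
So q_C = (161 - 2q_V)/6 and q_V = (184 - 2q_C)/10.
Substituting one into the other gives q_C = 621/28 and q_V = 391/28.
Total output Q = 621/28 + 391/28 = 253/7.

36.14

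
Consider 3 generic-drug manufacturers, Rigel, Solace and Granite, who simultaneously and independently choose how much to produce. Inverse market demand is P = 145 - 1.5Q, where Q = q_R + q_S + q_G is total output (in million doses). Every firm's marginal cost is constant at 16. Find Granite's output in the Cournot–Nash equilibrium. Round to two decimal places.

21.50

A representative firm's profit is π_i = q_i(145 - 1.5Q) - 16q_i.
First-order condition (treating rivals' output as given): 129 - 3q_i - (3/2)·Σ_{j≠i} q_j = 0.
By symmetry each firm produces the same amount; substituting Σ_{j≠i} q_j = 2q_i yields q_i = 129/6 = 43/2.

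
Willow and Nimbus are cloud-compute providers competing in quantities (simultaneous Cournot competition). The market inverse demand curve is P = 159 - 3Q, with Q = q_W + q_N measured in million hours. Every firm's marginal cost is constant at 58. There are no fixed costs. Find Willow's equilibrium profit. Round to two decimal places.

377.81

Each firm earns π_i = (159 - 3Q)q_i - 58q_i.
Setting ∂π_i/∂q_i = 0 with rivals' quantities fixed: 101 - 6q_i - 3q_j = 0.
With identical firms every q_j equals q_i, so q_j = q_i and 101 = 9q_i, giving q_i = 101/9.
Price P = 159 - 3·(202/9) = 275/3.
Willow's profit: (275/3 - 58)·(101/9) = 377.8148.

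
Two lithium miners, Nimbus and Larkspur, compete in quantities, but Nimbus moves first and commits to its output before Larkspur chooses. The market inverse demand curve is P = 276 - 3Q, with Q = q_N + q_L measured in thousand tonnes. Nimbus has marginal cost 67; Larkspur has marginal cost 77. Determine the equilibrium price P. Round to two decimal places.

121.75

The follower Larkspur best-responds to any q_N: π_L = (276 - 3Q)q_L - 77q_L.
∂π_L/∂q_L = 199 - 3q_N - 6q_L = 0 gives the reaction function q_L = (199 - 3q_N)/6.
Nimbus substitutes q_L(q_N) into its own profit: π_N = q_N(276 - 3q_N - (199 - 3q_N)/2) - 67q_N = (353/2 - (3/2)q_N)q_N - 67q_N.
Leader FOC: 219/2 - 3q_N = 0, so q_N = 73/2.
Then q_L = (199 - 3·(73/2))/6 = 179/12.
Total output Q = 617/12, so price P = 276 - 3·(617/12) = 487/4.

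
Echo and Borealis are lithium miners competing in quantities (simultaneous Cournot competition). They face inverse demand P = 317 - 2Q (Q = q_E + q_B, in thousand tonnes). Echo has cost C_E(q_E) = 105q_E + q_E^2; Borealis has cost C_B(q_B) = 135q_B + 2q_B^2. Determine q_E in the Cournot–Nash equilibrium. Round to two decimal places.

30.27

Echo's profit: π_E = (317 - 2Q)q_E - (105q_E + q_E²). Setting ∂π_E/∂q_E = 0: 212 - 6q_E - 2(q_B) = 0.
Borealis's first-order condition: 182 - 8q_B - 2(q_E) = 0.
Rearranging gives the reaction functions q_E = (212 - 2q_B)/6 and q_B = (182 - 2q_E)/8.
Substituting one into the other gives q_E = 333/11 and q_B = 167/11.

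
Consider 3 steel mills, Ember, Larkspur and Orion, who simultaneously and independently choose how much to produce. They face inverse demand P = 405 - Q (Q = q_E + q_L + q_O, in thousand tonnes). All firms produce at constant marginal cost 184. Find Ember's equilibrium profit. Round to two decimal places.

Each firm earns π_i = (405 - Q)q_i - 184q_i.
First-order condition (treating rivals' output as given): 221 - 2q_i - Σ_{j≠i} q_j = 0.
With identical firms every q_j equals q_i, so Σ_{j≠i} q_j = 2q_i and 221 = 4q_i, giving q_i = 221/4.
Price P = 405 - 663/4 = 957/4.
Ember's profit: (957/4 - 184)·(221/4) = 3052.5625.

3052.56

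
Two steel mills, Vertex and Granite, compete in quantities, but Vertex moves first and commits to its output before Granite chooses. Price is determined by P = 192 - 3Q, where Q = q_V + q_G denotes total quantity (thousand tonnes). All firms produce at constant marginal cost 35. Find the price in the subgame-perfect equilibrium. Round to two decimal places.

The follower Granite best-responds to any q_V: π_G = (192 - 3Q)q_G - 35q_G.
Setting the follower's marginal profit to zero, 157 - 3q_V - 6q_G = 0, i.e. q_G = (157 - 3q_V)/6.
Vertex substitutes q_G(q_V) into its own profit: π_V = q_V(192 - 3q_V - (157 - 3q_V)/2) - 35q_V = (227/2 - (3/2)q_V)q_V - 35q_V.
The leader's first-order condition 157/2 - 3q_V = 0 yields q_V = 157/6.
Then q_G = (157 - 3·(157/6))/6 = 157/12.
Total output Q = 157/4, so price P = 192 - 3·(157/4) = 297/4.

74.25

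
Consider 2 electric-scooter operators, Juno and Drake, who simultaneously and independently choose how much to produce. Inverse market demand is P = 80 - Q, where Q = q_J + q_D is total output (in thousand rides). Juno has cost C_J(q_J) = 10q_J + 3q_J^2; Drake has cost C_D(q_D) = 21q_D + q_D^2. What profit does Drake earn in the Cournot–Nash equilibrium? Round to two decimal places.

336.32

Juno's profit: π_J = (80 - Q)q_J - (10q_J + 3q_J²). Setting ∂π_J/∂q_J = 0: 70 - 8q_J - (q_D) = 0.
Drake's profit: π_D = (80 - Q)q_D - (21q_D + q_D²). Setting ∂π_D/∂q_D = 0: 59 - 4q_D - (q_J) = 0.
Rearranging gives the reaction functions q_J = (70 - q_D)/8 and q_D = (59 - q_J)/4.
Solving the pair: q_J = 221/31, q_D = 402/31.
Price P = 80 - 623/31 = 1857/31.
Drake's profit: (1857/31)·(402/31) - 21·(402/31) - (402/31)² = 336.3247.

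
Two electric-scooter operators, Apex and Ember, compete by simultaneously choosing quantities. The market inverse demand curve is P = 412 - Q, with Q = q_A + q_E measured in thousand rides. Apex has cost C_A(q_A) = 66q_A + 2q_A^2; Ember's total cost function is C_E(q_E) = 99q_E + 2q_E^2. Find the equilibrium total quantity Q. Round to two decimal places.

Apex's profit: π_A = (412 - Q)q_A - (66q_A + 2q_A²). Setting ∂π_A/∂q_A = 0: 346 - 6q_A - (q_E) = 0.
Ember's first-order condition: 313 - 6q_E - (q_A) = 0.
So q_A = (346 - q_E)/6 and q_E = (313 - q_A)/6.
Substituting one into the other gives q_A = 1763/35 and q_E = 1532/35.
Total output Q = 1763/35 + 1532/35 = 659/7.

94.14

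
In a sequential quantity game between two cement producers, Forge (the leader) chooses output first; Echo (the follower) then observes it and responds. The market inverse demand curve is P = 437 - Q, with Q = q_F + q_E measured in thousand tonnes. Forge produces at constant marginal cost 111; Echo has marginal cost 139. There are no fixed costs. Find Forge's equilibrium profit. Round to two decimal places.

15664.50

The follower Echo best-responds to any q_F: π_E = (437 - Q)q_E - 139q_E.
∂π_E/∂q_E = 298 - q_F - 2q_E = 0 gives the reaction function q_E = (298 - q_F)/2.
The leader anticipates this reaction. Substituting into P = 437 - Q gives P = 288 - (1/2)q_F, so π_F = (288 - (1/2)q_F)q_F - 111q_F.
Maximising: ∂π_F/∂q_F = 177 - q_F = 0, giving q_F = 177.
Then q_E = (298 - 177)/2 = 121/2.
Price P = 437 - 475/2 = 399/2.
Forge's profit: (399/2 - 111)·177 = 15664.5000.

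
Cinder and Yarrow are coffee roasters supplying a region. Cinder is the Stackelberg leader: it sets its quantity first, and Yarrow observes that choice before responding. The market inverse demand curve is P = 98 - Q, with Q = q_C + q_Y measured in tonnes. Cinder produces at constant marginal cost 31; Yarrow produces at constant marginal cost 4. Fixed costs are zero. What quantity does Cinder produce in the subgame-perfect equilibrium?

20

The follower Yarrow best-responds to any q_C: π_Y = (98 - Q)q_Y - 4q_Y.
Setting the follower's marginal profit to zero, 94 - q_C - 2q_Y = 0, i.e. q_Y = (94 - q_C)/2.
Cinder substitutes q_Y(q_C) into its own profit: π_C = q_C(98 - q_C - (94 - q_C)/2) - 31q_C = (51 - (1/2)q_C)q_C - 31q_C.
Maximising: ∂π_C/∂q_C = 20 - q_C = 0, giving q_C = 20.
Then q_Y = (94 - 20)/2 = 37.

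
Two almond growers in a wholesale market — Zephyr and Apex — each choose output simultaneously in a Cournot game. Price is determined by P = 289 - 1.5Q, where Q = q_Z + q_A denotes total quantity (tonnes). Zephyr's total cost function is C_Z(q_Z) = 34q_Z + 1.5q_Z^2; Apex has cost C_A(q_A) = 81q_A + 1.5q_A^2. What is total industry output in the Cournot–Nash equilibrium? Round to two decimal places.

Zephyr's profit: π_Z = (289 - 1.5Q)q_Z - (34q_Z + (3/2)q_Z²). Setting ∂π_Z/∂q_Z = 0: 255 - 6q_Z - (3/2)(q_A) = 0.
Apex's first-order condition: 208 - 6q_A - (3/2)(q_Z) = 0.
So q_Z = (255 - (3/2)q_A)/6 and q_A = (208 - (3/2)q_Z)/6.
Solving the pair: q_Z = 1624/45, q_A = 1154/45.
Total output Q = 1624/45 + 1154/45 = 926/15.

61.73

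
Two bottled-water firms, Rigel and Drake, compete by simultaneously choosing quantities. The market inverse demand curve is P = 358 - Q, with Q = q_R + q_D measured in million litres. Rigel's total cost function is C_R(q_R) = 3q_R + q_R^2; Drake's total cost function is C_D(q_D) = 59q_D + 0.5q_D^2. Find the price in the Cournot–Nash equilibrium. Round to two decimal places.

211.91

Rigel's profit: π_R = (358 - Q)q_R - (3q_R + q_R²). Setting ∂π_R/∂q_R = 0: 355 - 4q_R - (q_D) = 0.
Drake's first-order condition: 299 - 3q_D - (q_R) = 0.
Rearranging gives the reaction functions q_R = (355 - q_D)/4 and q_D = (299 - q_R)/3.
Substituting one into the other gives q_R = 766/11 and q_D = 841/11.
Total output Q = 1607/11, so price P = 358 - 1607/11 = 211.9091.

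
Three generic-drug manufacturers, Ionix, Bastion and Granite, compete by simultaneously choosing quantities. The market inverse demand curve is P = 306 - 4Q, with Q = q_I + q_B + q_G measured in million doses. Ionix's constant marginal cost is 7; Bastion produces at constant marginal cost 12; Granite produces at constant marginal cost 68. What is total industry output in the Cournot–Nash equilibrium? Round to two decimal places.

Ionix's profit: π_I = (306 - 4Q)q_I - (7q_I). Setting ∂π_I/∂q_I = 0: 299 - 8q_I - 4(q_B + q_G) = 0.
Bastion's first-order condition: 294 - 8q_B - 4(q_I + q_G) = 0.
Granite's first-order condition: 238 - 8q_G - 4(q_I + q_B) = 0.
Summing all 3 equations gives 831 − 16Q = 0, hence Q = 831/16.
Back-substituting: q_I = (299 − 831/4)/4 = 365/16, q_B = (294 − 831/4)/4 = 345/16, q_G = (238 − 831/4)/4 = 121/16.
Total output Q = 365/16 + 345/16 + 121/16 = 831/16.

51.94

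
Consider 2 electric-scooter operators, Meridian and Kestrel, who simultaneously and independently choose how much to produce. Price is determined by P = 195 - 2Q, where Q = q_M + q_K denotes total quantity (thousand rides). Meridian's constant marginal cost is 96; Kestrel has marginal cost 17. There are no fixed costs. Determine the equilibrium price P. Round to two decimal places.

Meridian's profit: π_M = (195 - 2Q)q_M - (96q_M). Setting ∂π_M/∂q_M = 0: 99 - 4q_M - 2(q_K) = 0.
Kestrel's profit: π_K = (195 - 2Q)q_K - (17q_K). Setting ∂π_K/∂q_K = 0: 178 - 4q_K - 2(q_M) = 0.
So q_M = (99 - 2q_K)/4 and q_K = (178 - 2q_M)/4.
Solving the pair: q_M = 10/3, q_K = 257/6.
Total output Q = 277/6, so price P = 195 - 2·(277/6) = 308/3.

102.67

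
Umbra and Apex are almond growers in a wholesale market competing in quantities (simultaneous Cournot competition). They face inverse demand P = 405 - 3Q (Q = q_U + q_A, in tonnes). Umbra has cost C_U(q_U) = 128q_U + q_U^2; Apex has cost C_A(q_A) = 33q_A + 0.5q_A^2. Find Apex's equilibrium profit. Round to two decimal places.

Umbra's profit: π_U = (405 - 3Q)q_U - (128q_U + q_U²). Setting ∂π_U/∂q_U = 0: 277 - 8q_U - 3(q_A) = 0.
Apex's first-order condition: 372 - 7q_A - 3(q_U) = 0.
So q_U = (277 - 3q_A)/8 and q_A = (372 - 3q_U)/7.
Solving the pair: q_U = 823/47, q_A = 45.6383.
Price P = 405 - 3·63.1489 = 215.5532.
Apex's profit: 215.5532·45.6383 - 33·45.6383 - (1/2)·45.6383² = 7289.9898.

7289.99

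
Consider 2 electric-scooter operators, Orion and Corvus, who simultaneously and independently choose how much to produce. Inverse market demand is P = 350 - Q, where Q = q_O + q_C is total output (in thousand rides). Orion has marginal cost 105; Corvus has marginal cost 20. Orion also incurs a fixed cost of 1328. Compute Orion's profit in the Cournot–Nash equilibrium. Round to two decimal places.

Orion's profit: π_O = (350 - Q)q_O - (105q_O). Setting ∂π_O/∂q_O = 0: 245 - 2q_O - (q_C) = 0.
Corvus's profit: π_C = (350 - Q)q_C - (20q_C). Setting ∂π_C/∂q_C = 0: 330 - 2q_C - (q_O) = 0.
Rearranging gives the reaction functions q_O = (245 - q_C)/2 and q_C = (330 - q_O)/2.
Substituting one into the other gives q_O = 160/3 and q_C = 415/3.
Price P = 350 - 575/3 = 475/3.
Orion's profit: (475/3 - 105)·(160/3) - 1328 = 1516.4444.

1516.44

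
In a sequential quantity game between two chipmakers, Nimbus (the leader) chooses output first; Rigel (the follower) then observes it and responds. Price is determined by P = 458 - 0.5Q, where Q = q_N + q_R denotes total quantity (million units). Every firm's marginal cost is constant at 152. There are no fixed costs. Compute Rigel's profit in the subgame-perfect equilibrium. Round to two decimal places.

11704.50

The follower Rigel best-responds to any q_N: π_R = (458 - 0.5Q)q_R - 152q_R.
∂π_R/∂q_R = 306 - (1/2)q_N - q_R = 0 gives the reaction function q_R = (306 - (1/2)q_N).
Nimbus substitutes q_R(q_N) into its own profit: π_N = q_N(458 - (1/2)q_N - (306 - (1/2)q_N)/2) - 152q_N = (305 - (1/4)q_N)q_N - 152q_N.
Maximising: ∂π_N/∂q_N = 153 - (1/2)q_N = 0, giving q_N = 306.
Then q_R = (306 - (1/2)·306) = 153.
Price P = 458 - (1/2)·459 = 457/2.
Rigel's profit: (457/2 - 152)·153 = 11704.5000.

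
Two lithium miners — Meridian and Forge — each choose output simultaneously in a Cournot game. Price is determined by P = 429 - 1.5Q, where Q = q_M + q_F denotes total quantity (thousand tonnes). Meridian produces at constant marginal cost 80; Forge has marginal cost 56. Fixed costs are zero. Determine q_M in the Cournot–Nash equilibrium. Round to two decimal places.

Meridian's profit: π_M = (429 - 1.5Q)q_M - (80q_M). Setting ∂π_M/∂q_M = 0: 349 - 3q_M - (3/2)(q_F) = 0.
Forge's profit: π_F = (429 - 1.5Q)q_F - (56q_F). Setting ∂π_F/∂q_F = 0: 373 - 3q_F - (3/2)(q_M) = 0.
Rearranging gives the reaction functions q_M = (349 - (3/2)q_F)/3 and q_F = (373 - (3/2)q_M)/3.
Substituting one into the other gives q_M = 650/9 and q_F = 794/9.

72.22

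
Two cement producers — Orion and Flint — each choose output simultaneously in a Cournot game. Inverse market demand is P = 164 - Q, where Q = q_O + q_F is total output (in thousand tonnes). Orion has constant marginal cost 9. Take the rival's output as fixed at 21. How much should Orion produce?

67

With the rival's output fixed at 21, Orion's profit is π_O = (164 - 21 - q_O)q_O - (9q_O) = (143 - q_O)q_O - (9q_O).
∂π_O/∂q_O = 134 - 2q_O = 0, so q_O = 67.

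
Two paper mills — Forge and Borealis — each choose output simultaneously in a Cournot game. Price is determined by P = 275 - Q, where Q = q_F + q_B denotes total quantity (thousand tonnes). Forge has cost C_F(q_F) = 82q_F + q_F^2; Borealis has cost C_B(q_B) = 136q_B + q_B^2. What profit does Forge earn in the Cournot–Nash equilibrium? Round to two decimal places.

Forge's profit: π_F = (275 - Q)q_F - (82q_F + q_F²). Setting ∂π_F/∂q_F = 0: 193 - 4q_F - (q_B) = 0.
Borealis's first-order condition: 139 - 4q_B - (q_F) = 0.
Best responses: q_F = (193 - q_B)/4, q_B = (139 - q_F)/4.
Substituting one into the other gives q_F = 211/5 and q_B = 121/5.
Price P = 275 - 332/5 = 1043/5.
Forge's profit: (1043/5)·(211/5) - 82·(211/5) - (211/5)² = 3561.6800.

3561.68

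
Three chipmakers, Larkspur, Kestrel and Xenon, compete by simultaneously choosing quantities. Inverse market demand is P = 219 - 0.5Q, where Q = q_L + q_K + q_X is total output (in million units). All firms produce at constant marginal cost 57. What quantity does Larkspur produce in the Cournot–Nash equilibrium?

81

Each firm earns π_i = (219 - 0.5Q)q_i - 57q_i.
Setting ∂π_i/∂q_i = 0 with rivals' quantities fixed: 162 - q_i - (1/2)·Σ_{j≠i} q_j = 0.
With identical firms every q_j equals q_i, so Σ_{j≠i} q_j = 2q_i and 162 = 2q_i, giving q_i = 81.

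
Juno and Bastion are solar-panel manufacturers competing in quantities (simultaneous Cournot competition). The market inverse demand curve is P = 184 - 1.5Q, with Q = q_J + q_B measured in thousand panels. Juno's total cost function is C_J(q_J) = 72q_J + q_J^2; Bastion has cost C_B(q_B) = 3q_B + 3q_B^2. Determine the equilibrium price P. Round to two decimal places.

132.30

Juno's profit: π_J = (184 - 1.5Q)q_J - (72q_J + q_J²). Setting ∂π_J/∂q_J = 0: 112 - 5q_J - (3/2)(q_B) = 0.
Bastion's profit: π_B = (184 - 1.5Q)q_B - (3q_B + 3q_B²). Setting ∂π_B/∂q_B = 0: 181 - 9q_B - (3/2)(q_J) = 0.
So q_J = (112 - (3/2)q_B)/5 and q_B = (181 - (3/2)q_J)/9.
Substituting one into the other gives q_J = 982/57 and q_B = 17.2398.
Total output Q = 34.4678, so price P = 184 - (3/2)·34.4678 = 132.2982.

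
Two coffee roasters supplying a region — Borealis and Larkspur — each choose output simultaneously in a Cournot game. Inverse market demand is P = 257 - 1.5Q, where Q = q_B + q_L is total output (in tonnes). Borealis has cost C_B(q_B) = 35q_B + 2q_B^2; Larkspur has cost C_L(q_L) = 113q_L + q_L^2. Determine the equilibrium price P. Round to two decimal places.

Borealis's profit: π_B = (257 - 1.5Q)q_B - (35q_B + 2q_B²). Setting ∂π_B/∂q_B = 0: 222 - 7q_B - (3/2)(q_L) = 0.
Larkspur's first-order condition: 144 - 5q_L - (3/2)(q_B) = 0.
So q_B = (222 - (3/2)q_L)/7 and q_L = (144 - (3/2)q_B)/5.
Solving the pair: q_B = 27.2977, q_L = 20.6107.
Total output Q = 47.9084, so price P = 257 - (3/2)·47.9084 = 185.1374.

185.14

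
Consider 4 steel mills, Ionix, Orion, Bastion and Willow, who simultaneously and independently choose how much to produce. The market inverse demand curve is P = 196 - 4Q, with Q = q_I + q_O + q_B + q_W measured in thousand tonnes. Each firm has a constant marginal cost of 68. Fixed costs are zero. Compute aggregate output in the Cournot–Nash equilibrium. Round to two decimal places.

A representative firm's profit is π_i = q_i(196 - 4Q) - 68q_i.
Setting ∂π_i/∂q_i = 0 with rivals' quantities fixed: 128 - 8q_i - 4·Σ_{j≠i} q_j = 0.
By symmetry each firm produces the same amount; substituting Σ_{j≠i} q_j = 3q_i yields q_i = 128/20 = 32/5.
Total output Q = 32/5 + 32/5 + 32/5 + 32/5 = 128/5.

25.60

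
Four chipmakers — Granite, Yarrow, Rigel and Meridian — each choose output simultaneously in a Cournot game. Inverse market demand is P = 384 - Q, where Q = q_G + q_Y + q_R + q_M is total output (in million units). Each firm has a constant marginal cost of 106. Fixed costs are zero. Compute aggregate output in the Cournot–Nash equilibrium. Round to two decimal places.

Each firm earns π_i = (384 - Q)q_i - 106q_i.
Setting ∂π_i/∂q_i = 0 with rivals' quantities fixed: 278 - 2q_i - Σ_{j≠i} q_j = 0.
By symmetry each firm produces the same amount; substituting Σ_{j≠i} q_j = 3q_i yields q_i = 278/5.
Total output Q = 278/5 + 278/5 + 278/5 + 278/5 = 1112/5.

222.40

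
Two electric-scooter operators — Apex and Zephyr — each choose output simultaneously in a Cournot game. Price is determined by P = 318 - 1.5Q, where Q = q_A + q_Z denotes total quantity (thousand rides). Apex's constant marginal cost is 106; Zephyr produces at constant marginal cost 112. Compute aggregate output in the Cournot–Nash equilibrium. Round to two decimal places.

92.89

Apex's profit: π_A = (318 - 1.5Q)q_A - (106q_A). Setting ∂π_A/∂q_A = 0: 212 - 3q_A - (3/2)(q_Z) = 0.
Zephyr's first-order condition: 206 - 3q_Z - (3/2)(q_A) = 0.
Rearranging gives the reaction functions q_A = (212 - (3/2)q_Z)/3 and q_Z = (206 - (3/2)q_A)/3.
Solving the pair: q_A = 436/9, q_Z = 400/9.
Total output Q = 436/9 + 400/9 = 836/9.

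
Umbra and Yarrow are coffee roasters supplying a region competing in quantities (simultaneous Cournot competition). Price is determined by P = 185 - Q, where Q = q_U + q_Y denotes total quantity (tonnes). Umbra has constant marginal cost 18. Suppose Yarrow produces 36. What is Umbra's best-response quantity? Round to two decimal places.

65.50

With the rival's output fixed at 36, Umbra's profit is π_U = (185 - 36 - q_U)q_U - (18q_U) = (149 - q_U)q_U - (18q_U).
∂π_U/∂q_U = 131 - 2q_U = 0, so q_U = 131/2.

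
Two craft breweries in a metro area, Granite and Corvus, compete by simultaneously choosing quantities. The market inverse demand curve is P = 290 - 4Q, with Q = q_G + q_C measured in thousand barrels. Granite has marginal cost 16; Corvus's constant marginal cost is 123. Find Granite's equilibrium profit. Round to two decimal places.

4032.25

Granite's profit: π_G = (290 - 4Q)q_G - (16q_G). Setting ∂π_G/∂q_G = 0: 274 - 8q_G - 4(q_C) = 0.
Corvus's first-order condition: 167 - 8q_C - 4(q_G) = 0.
Best responses: q_G = (274 - 4q_C)/8, q_C = (167 - 4q_G)/8.
Substituting one into the other gives q_G = 127/4 and q_C = 5.
Price P = 290 - 4·(147/4) = 143.
Granite's profit: (143 - 16)·(127/4) = 4032.2500.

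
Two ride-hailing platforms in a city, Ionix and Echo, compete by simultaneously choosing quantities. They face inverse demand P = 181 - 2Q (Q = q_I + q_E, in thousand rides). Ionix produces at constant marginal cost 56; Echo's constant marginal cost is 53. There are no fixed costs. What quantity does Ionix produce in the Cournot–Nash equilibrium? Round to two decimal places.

20.33

Ionix's profit: π_I = (181 - 2Q)q_I - (56q_I). Setting ∂π_I/∂q_I = 0: 125 - 4q_I - 2(q_E) = 0.
Echo's first-order condition: 128 - 4q_E - 2(q_I) = 0.
So q_I = (125 - 2q_E)/4 and q_E = (128 - 2q_I)/4.
Solving the pair: q_I = 61/3, q_E = 131/6.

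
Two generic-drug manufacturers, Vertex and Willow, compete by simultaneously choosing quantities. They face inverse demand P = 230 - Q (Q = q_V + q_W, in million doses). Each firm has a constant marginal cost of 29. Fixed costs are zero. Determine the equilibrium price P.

96

Each firm earns π_i = (230 - Q)q_i - 29q_i.
Setting ∂π_i/∂q_i = 0 with rivals' quantities fixed: 201 - 2q_i - q_j = 0.
By symmetry each firm produces the same amount; substituting q_j = q_i yields q_i = 201/3 = 67.
Total output Q = 134, so price P = 230 - 134 = 96.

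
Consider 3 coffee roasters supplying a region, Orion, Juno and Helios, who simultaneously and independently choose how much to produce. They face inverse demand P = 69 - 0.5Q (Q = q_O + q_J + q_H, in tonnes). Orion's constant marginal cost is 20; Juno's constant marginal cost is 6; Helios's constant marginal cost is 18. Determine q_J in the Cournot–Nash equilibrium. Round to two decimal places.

Orion's profit: π_O = (69 - 0.5Q)q_O - (20q_O). Setting ∂π_O/∂q_O = 0: 49 - q_O - (1/2)(q_J + q_H) = 0.
Juno's profit: π_J = (69 - 0.5Q)q_J - (6q_J). Setting ∂π_J/∂q_J = 0: 63 - q_J - (1/2)(q_O + q_H) = 0.
Helios's profit: π_H = (69 - 0.5Q)q_H - (18q_H). Setting ∂π_H/∂q_H = 0: 51 - q_H - (1/2)(q_O + q_J) = 0.
Adding the 3 first-order conditions: 163 − 2Q = 0, so Q = 163/2.
Back-substituting: q_O = (49 − 163/4)/(1/2) = 33/2, q_J = (63 − 163/4)/(1/2) = 89/2, q_H = (51 − 163/4)/(1/2) = 41/2.

44.50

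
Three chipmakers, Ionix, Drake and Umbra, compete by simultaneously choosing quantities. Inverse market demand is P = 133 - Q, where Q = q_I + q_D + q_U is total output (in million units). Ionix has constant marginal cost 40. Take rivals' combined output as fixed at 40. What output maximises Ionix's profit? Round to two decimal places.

With rivals' combined output fixed at 40, Ionix's profit is π_I = (133 - 40 - q_I)q_I - (40q_I) = (93 - q_I)q_I - (40q_I).
∂π_I/∂q_I = 53 - 2q_I = 0, so q_I = 53/2.

26.50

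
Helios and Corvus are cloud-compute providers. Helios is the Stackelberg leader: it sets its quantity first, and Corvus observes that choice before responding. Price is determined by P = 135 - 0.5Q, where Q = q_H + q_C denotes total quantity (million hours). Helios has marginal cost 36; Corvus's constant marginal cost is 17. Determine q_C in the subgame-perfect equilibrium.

Solve by backward induction. Given q_H, the follower Corvus maximises π_C = (135 - (1/2)q_H - (1/2)q_C)q_C - 17q_C.
Follower FOC: 118 - (1/2)q_H - q_C = 0, so q_C(q_H) = (118 - (1/2)q_H).
The leader anticipates this reaction. Substituting into P = 135 - 0.5Q gives P = 76 - (1/4)q_H, so π_H = (76 - (1/4)q_H)q_H - 36q_H.
Leader FOC: 40 - (1/2)q_H = 0, so q_H = 80.
Then q_C = (118 - (1/2)·80) = 78.

78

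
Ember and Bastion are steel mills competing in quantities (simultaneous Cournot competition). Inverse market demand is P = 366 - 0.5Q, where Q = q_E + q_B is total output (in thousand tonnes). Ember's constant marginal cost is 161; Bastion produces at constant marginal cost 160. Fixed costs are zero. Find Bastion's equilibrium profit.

Ember's profit: π_E = (366 - 0.5Q)q_E - (161q_E). Setting ∂π_E/∂q_E = 0: 205 - q_E - (1/2)(q_B) = 0.
Bastion's first-order condition: 206 - q_B - (1/2)(q_E) = 0.
So q_E = (205 - (1/2)q_B) and q_B = (206 - (1/2)q_E).
Solving the pair: q_E = 136, q_B = 138.
Price P = 366 - (1/2)·274 = 229.
Bastion's profit: (229 - 160)·138 = 9522.

9522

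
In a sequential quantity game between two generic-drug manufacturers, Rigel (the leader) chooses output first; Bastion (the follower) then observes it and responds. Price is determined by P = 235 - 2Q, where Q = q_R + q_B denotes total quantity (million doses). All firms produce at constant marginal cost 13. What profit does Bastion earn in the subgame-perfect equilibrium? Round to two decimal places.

1540.13

The follower Bastion best-responds to any q_R: π_B = (235 - 2Q)q_B - 13q_B.
Follower FOC: 222 - 2q_R - 4q_B = 0, so q_B(q_R) = (222 - 2q_R)/4.
Rigel substitutes q_B(q_R) into its own profit: π_R = q_R(235 - 2q_R - (222 - 2q_R)/2) - 13q_R = (124 - q_R)q_R - 13q_R.
The leader's first-order condition 111 - 2q_R = 0 yields q_R = 111/2.
Then q_B = (222 - 2·(111/2))/4 = 111/4.
Price P = 235 - 2·(333/4) = 137/2.
Bastion's profit: (137/2 - 13)·(111/4) = 1540.1250.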